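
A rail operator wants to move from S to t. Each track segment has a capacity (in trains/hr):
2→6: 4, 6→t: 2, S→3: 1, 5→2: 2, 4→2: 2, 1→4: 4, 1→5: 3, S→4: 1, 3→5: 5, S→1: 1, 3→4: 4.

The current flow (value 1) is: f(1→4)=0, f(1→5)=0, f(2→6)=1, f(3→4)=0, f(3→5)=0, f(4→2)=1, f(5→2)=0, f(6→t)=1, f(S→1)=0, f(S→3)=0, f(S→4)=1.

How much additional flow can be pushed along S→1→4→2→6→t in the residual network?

Residual capacities along the path: S→1: 1, 1→4: 4, 4→2: 1, 2→6: 3, 6→t: 1.
Minimum is 1.

1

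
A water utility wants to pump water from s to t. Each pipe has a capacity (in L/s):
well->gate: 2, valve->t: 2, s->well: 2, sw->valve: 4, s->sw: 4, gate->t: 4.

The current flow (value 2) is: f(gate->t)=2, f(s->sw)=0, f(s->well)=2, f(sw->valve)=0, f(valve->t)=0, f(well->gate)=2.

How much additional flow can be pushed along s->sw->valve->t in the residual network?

2

Residual capacities along the path: s->sw: 4, sw->valve: 4, valve->t: 2.
Minimum is 2.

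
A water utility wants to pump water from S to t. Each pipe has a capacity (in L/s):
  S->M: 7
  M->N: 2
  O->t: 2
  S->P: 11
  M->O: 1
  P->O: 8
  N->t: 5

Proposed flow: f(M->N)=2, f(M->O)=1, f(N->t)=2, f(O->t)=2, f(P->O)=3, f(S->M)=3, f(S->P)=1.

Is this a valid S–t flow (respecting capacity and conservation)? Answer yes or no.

No

Conservation fails at P: inflow 1 ≠ outflow 3.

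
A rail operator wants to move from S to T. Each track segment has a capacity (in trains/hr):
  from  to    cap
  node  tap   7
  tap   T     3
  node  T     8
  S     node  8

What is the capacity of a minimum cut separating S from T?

Max flow = 8 (via 1 augmenting path).
In the residual at optimum, the set reachable from S is {S}.
Cut edges: S->node (cap 8). Sum = 8.

8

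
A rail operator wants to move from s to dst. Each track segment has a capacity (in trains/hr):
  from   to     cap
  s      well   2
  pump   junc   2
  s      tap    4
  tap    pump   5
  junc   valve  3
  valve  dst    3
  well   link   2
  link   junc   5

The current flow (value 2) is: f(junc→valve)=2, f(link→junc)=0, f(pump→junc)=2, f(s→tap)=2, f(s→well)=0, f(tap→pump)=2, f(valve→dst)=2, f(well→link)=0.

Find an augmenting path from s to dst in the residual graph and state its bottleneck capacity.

s→well→link→junc→valve→dst, bottleneck 1

Residual along s→well→link→junc→valve→dst: s→well: 2, well→link: 2, link→junc: 5, junc→valve: 1, valve→dst: 1.
Bottleneck = min = 1.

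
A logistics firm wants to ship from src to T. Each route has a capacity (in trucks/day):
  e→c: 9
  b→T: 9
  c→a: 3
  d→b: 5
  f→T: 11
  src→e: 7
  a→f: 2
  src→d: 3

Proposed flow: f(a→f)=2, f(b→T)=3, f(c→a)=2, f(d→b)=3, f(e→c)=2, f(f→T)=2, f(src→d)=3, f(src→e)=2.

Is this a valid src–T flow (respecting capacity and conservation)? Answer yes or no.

Yes

Every edge has 0 ≤ f(e) ≤ cap(e).
At each intermediate node, inflow equals outflow.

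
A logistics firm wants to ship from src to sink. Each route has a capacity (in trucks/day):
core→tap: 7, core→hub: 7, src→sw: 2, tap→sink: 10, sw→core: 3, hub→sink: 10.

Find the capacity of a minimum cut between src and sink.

Max flow = 2 (via 1 augmenting path).
In the residual at optimum, the set reachable from src is {src}.
Cut edges: src→sw (cap 2). Sum = 2.

2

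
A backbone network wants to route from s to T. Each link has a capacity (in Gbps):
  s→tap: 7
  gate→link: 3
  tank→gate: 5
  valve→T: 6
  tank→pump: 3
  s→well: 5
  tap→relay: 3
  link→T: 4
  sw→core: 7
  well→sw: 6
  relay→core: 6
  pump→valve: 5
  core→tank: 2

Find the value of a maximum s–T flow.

Augment s→tap→relay→core→tank→gate→link→T: bottleneck 2. Total 2.
No augmenting path remains in the residual graph.

2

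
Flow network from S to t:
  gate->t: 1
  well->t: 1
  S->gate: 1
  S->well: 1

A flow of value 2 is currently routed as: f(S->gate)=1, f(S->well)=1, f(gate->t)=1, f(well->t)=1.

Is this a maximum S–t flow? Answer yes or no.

Yes

Residual reachable from S: {S}; t is not reachable.
Saturated cut: S->gate, S->well with total capacity 2 = current flow value. Flow is maximum.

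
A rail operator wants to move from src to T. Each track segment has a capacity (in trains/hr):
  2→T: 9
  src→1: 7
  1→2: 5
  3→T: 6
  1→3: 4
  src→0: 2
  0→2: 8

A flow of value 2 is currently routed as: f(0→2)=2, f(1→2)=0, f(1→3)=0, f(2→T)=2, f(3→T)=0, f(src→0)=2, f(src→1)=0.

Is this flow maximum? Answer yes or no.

No

Residual path src→1→2→T has bottleneck 5 > 0.
Pushing 5 along it raises the flow to 7, so the given flow is not maximum.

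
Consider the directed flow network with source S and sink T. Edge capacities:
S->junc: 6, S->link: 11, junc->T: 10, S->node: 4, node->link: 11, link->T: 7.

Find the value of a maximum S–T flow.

Augment S->junc->T: bottleneck 6. Total 6.
Augment S->link->T: bottleneck 7. Total 13.
No augmenting path remains in the residual graph.

13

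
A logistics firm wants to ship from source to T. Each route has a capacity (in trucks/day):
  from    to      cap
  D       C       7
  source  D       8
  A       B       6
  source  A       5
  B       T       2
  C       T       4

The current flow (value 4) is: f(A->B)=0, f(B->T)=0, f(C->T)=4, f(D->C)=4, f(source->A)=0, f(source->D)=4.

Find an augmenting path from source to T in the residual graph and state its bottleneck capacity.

source->A->B->T, bottleneck 2

Residual along source->A->B->T: source->A: 5, A->B: 6, B->T: 2.
Bottleneck = min = 2.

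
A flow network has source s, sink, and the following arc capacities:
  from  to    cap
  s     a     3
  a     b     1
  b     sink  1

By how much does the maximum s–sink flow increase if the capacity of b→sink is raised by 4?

Original max flow = 1.
Edge b→sink does not cross the min cut (source side {a, s}), so extra capacity there cannot help.
New max flow = 1. Increase = 0.

0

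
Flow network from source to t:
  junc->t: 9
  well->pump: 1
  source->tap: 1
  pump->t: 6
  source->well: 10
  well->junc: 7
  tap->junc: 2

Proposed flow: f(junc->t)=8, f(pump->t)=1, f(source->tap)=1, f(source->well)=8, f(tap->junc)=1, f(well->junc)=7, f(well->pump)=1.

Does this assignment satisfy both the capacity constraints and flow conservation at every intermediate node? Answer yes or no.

Yes

Every edge has 0 ≤ f(e) ≤ cap(e).
At each intermediate node, inflow equals outflow.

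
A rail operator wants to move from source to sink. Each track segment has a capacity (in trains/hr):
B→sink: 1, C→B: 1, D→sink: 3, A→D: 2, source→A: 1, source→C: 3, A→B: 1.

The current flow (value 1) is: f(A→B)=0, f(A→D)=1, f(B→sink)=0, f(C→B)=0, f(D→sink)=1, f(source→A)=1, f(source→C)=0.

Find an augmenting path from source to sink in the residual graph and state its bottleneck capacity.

Residual along source→C→B→sink: source→C: 3, C→B: 1, B→sink: 1.
Bottleneck = min = 1.

source→C→B→sink, bottleneck 1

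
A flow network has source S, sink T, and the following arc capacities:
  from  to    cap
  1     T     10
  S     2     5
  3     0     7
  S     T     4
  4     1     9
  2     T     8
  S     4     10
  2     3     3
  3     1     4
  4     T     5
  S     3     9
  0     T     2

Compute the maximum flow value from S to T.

25

Augment S->T: bottleneck 4. Total 4.
Augment S->4->T: bottleneck 5. Total 9.
Augment S->2->T: bottleneck 5. Total 14.
Augment S->4->1->T: bottleneck 5. Total 19.
Augment S->3->1->T: bottleneck 4. Total 23.
Augment S->3->0->T: bottleneck 2. Total 25.
No augmenting path remains in the residual graph.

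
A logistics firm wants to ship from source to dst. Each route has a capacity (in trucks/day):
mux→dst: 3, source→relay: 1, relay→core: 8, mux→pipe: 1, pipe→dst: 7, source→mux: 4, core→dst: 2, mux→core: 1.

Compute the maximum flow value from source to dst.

Augment source→mux→dst: bottleneck 3. Total 3.
Augment source→mux→pipe→dst: bottleneck 1. Total 4.
Augment source→relay→core→dst: bottleneck 1. Total 5.
No augmenting path remains in the residual graph.

5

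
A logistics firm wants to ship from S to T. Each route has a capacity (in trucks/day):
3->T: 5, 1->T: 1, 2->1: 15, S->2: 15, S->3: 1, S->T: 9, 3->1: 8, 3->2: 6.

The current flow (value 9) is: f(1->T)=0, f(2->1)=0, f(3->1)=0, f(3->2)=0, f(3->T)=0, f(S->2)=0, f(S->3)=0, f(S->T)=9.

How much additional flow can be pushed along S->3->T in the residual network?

Residual capacities along the path: S->3: 1, 3->T: 5.
Minimum is 1.

1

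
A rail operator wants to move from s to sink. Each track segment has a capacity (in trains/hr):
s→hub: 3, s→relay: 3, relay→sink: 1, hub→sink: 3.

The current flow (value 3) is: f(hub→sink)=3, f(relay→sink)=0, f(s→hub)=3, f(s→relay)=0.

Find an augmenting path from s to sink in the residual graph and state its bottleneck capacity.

Residual along s→relay→sink: s→relay: 3, relay→sink: 1.
Bottleneck = min = 1.

s→relay→sink, bottleneck 1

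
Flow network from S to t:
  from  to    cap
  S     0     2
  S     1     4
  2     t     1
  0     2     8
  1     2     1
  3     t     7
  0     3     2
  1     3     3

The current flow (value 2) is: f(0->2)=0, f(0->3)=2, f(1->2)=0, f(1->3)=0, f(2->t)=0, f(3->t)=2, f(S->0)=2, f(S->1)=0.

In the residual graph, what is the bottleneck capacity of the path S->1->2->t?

Residual capacities along the path: S->1: 4, 1->2: 1, 2->t: 1.
Minimum is 1.

1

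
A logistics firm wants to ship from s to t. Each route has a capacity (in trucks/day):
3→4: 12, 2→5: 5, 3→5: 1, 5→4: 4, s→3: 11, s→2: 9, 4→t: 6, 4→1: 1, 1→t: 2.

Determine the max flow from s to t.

Augment s→3→4→t: bottleneck 6. Total 6.
Augment s→3→4→1→t: bottleneck 1. Total 7.
No augmenting path remains in the residual graph.

7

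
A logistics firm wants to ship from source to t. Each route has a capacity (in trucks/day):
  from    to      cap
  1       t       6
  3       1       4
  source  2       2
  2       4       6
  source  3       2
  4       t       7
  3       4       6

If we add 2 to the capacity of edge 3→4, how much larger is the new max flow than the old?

0

Original max flow = 4.
Edge 3→4 does not cross the min cut (source side {source}), so extra capacity there cannot help.
New max flow = 4. Increase = 0.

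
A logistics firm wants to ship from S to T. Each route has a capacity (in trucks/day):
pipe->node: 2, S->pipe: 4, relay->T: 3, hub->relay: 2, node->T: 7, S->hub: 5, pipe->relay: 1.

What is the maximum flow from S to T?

Augment S->pipe->node->T: bottleneck 2. Total 2.
Augment S->pipe->relay->T: bottleneck 1. Total 3.
Augment S->hub->relay->T: bottleneck 2. Total 5.
No augmenting path remains in the residual graph.

5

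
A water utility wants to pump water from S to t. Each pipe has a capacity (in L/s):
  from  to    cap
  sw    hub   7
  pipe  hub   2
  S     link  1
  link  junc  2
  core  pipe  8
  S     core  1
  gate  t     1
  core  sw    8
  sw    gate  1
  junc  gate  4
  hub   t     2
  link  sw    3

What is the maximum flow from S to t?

2

Augment S→link→junc→gate→t: bottleneck 1. Total 1.
Augment S→core→sw→hub→t: bottleneck 1. Total 2.
No augmenting path remains in the residual graph.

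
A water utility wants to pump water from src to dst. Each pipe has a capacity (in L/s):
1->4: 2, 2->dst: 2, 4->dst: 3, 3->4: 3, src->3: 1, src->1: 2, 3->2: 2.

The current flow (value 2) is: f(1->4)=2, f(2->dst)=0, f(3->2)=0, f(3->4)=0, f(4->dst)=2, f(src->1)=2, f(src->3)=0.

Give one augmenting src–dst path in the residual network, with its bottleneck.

Residual along src->3->4->dst: src->3: 1, 3->4: 3, 4->dst: 1.
Bottleneck = min = 1.

src->3->4->dst, bottleneck 1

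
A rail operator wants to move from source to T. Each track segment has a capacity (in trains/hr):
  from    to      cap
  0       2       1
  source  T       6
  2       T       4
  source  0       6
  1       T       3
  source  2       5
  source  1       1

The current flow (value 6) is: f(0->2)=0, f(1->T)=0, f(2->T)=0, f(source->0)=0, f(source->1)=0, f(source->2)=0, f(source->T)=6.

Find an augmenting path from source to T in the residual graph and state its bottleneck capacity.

Residual along source->2->T: source->2: 5, 2->T: 4.
Bottleneck = min = 4.

source->2->T, bottleneck 4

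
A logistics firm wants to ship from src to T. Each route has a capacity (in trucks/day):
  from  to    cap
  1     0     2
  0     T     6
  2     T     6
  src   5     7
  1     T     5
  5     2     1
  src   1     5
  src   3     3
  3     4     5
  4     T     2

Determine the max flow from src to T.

Augment src→1→T: bottleneck 5. Total 5.
Augment src→3→4→T: bottleneck 2. Total 7.
Augment src→5→2→T: bottleneck 1. Total 8.
No augmenting path remains in the residual graph.

8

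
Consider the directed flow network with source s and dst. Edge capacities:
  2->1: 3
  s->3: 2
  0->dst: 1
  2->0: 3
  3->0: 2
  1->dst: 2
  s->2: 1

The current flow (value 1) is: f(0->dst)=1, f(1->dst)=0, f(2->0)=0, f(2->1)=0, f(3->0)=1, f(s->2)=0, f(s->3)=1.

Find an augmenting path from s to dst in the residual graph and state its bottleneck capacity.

Residual along s->2->1->dst: s->2: 1, 2->1: 3, 1->dst: 2.
Bottleneck = min = 1.

s->2->1->dst, bottleneck 1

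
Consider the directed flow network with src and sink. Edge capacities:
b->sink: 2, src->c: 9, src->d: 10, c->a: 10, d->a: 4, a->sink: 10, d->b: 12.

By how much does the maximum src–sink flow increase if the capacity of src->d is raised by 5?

Original max flow = 12.
Edge src->d does not cross the min cut (source side {a, b, c, d, src}), so extra capacity there cannot help.
New max flow = 12. Increase = 0.

0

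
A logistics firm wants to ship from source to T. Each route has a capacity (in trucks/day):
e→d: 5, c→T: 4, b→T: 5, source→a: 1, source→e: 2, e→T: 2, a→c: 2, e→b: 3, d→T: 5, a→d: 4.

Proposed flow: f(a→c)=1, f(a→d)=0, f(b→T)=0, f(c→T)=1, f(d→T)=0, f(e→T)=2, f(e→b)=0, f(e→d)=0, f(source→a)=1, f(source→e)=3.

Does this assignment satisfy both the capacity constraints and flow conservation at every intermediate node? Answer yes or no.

Capacity violated on source→e: flow 3 > capacity 2.

No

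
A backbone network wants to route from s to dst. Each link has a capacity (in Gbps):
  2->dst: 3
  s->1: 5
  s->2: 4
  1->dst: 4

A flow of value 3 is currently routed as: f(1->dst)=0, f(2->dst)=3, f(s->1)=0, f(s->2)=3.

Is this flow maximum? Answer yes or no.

Residual path s->1->dst has bottleneck 4 > 0.
Pushing 4 along it raises the flow to 7, so the given flow is not maximum.

No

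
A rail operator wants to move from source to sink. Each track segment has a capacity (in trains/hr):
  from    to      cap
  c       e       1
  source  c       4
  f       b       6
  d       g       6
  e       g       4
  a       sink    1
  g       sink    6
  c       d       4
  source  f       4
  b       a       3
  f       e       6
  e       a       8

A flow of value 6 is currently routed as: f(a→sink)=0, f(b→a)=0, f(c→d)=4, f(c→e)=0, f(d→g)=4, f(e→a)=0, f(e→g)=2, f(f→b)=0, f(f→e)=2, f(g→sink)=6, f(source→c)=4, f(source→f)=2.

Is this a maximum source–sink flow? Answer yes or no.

Residual path source→f→e→a→sink has bottleneck 1 > 0.
Pushing 1 along it raises the flow to 7, so the given flow is not maximum.

No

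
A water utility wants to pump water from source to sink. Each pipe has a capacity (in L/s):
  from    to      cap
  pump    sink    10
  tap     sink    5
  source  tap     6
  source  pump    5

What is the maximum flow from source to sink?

Augment source->pump->sink: bottleneck 5. Total 5.
Augment source->tap->sink: bottleneck 5. Total 10.
No augmenting path remains in the residual graph.

10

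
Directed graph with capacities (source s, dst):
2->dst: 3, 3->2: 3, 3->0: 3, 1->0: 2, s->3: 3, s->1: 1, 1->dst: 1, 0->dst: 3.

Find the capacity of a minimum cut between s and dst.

Max flow = 4 (via 2 augmenting paths).
In the residual at optimum, the set reachable from s is {s}.
Cut edges: s->1 (cap 1), s->3 (cap 3). Sum = 4.

4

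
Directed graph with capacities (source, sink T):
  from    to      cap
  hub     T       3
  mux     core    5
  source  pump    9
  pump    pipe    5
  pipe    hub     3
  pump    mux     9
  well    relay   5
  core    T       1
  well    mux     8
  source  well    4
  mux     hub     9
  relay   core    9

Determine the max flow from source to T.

4

Augment source→pump→pipe→hub→T: bottleneck 3. Total 3.
Augment source→pump→mux→core→T: bottleneck 1. Total 4.
No augmenting path remains in the residual graph.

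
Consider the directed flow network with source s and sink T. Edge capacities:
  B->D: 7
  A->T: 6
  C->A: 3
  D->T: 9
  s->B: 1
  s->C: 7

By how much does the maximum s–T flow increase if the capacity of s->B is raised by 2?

2

Original max flow = 4.
After raising cap(s->B), augmenting paths through that edge carry 2 more units.
New max flow = 6. Increase = 2.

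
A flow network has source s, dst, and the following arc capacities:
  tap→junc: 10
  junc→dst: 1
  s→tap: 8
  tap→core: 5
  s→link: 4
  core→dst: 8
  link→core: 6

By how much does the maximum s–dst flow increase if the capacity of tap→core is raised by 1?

Original max flow = 9.
Edge tap→core does not cross the min cut (source side {core, junc, link, s, tap}), so extra capacity there cannot help.
New max flow = 9. Increase = 0.

0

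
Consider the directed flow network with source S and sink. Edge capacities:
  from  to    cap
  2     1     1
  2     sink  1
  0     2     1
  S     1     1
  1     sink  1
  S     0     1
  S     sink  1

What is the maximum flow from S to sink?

Augment S->sink: bottleneck 1. Total 1.
Augment S->1->sink: bottleneck 1. Total 2.
Augment S->0->2->sink: bottleneck 1. Total 3.
No augmenting path remains in the residual graph.

3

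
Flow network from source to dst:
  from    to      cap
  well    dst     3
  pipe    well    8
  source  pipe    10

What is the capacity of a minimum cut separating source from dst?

3

Max flow = 3 (via 1 augmenting path).
In the residual at optimum, the set reachable from source is {pipe, source, well}.
Cut edges: well->dst (cap 3). Sum = 3.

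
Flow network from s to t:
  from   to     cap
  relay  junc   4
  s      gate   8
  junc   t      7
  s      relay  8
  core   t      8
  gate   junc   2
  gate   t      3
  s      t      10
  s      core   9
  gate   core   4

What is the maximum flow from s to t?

27

Augment s→t: bottleneck 10. Total 10.
Augment s→gate→t: bottleneck 3. Total 13.
Augment s→core→t: bottleneck 8. Total 21.
Augment s→relay→junc→t: bottleneck 4. Total 25.
Augment s→gate→junc→t: bottleneck 2. Total 27.
No augmenting path remains in the residual graph.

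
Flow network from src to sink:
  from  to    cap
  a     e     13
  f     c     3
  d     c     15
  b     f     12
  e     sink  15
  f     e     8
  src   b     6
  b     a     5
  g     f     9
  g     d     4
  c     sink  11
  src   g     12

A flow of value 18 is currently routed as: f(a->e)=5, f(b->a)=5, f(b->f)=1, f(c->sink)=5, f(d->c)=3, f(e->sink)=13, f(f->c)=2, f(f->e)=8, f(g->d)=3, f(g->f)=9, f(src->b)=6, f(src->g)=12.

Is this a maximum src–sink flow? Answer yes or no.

Residual reachable from src: {src}; sink is not reachable.
Saturated cut: src->b, src->g with total capacity 18 = current flow value. Flow is maximum.

Yes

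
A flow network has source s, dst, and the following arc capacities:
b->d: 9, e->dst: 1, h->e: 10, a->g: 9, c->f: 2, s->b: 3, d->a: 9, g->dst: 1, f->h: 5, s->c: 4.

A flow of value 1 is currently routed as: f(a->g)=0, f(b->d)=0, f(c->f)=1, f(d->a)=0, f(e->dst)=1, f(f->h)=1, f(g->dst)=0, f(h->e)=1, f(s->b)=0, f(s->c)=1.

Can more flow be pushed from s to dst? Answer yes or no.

Yes

Residual path s->b->d->a->g->dst has bottleneck 1 > 0.
Pushing 1 along it raises the flow to 2, so the given flow is not maximum.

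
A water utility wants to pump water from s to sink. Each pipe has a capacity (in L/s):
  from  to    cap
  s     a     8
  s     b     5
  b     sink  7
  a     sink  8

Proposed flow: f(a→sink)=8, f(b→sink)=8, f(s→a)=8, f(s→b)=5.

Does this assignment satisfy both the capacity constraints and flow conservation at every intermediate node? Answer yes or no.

Capacity violated on b→sink: flow 8 > capacity 7.

No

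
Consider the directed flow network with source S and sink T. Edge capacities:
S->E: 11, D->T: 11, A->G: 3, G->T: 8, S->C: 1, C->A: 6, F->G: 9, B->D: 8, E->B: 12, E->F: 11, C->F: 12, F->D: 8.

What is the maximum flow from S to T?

12

Augment S->C->A->G->T: bottleneck 1. Total 1.
Augment S->E->F->G->T: bottleneck 7. Total 8.
Augment S->E->F->D->T: bottleneck 4. Total 12.
No augmenting path remains in the residual graph.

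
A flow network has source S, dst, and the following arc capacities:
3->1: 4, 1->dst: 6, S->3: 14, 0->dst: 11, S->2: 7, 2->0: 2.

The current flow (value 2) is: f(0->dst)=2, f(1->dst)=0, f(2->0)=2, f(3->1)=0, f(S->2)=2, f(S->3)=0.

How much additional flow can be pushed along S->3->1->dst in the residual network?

Residual capacities along the path: S->3: 14, 3->1: 4, 1->dst: 6.
Minimum is 4.

4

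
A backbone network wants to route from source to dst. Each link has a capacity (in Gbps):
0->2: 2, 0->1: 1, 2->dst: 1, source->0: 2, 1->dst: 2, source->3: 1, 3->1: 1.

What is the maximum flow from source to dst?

3

Augment source->0->2->dst: bottleneck 1. Total 1.
Augment source->0->1->dst: bottleneck 1. Total 2.
Augment source->3->1->dst: bottleneck 1. Total 3.
No augmenting path remains in the residual graph.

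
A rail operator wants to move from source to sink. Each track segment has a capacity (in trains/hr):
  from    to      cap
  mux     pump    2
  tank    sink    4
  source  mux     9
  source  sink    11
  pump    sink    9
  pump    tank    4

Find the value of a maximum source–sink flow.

Augment source→sink: bottleneck 11. Total 11.
Augment source→mux→pump→sink: bottleneck 2. Total 13.
No augmenting path remains in the residual graph.

13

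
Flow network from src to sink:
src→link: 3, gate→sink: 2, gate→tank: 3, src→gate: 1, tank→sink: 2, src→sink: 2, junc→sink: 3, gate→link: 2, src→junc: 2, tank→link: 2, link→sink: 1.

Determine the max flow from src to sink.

Augment src→sink: bottleneck 2. Total 2.
Augment src→gate→sink: bottleneck 1. Total 3.
Augment src→junc→sink: bottleneck 2. Total 5.
Augment src→link→sink: bottleneck 1. Total 6.
No augmenting path remains in the residual graph.

6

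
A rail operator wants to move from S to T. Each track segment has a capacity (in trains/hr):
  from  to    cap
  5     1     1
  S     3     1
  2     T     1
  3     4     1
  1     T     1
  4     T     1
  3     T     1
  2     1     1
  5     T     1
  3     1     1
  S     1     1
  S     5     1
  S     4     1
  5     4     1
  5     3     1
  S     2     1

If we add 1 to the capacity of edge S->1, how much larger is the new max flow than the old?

Original max flow = 5.
Even with extra capacity on S->1, another cut of capacity 5 remains binding.
New max flow = 5. Increase = 0.

0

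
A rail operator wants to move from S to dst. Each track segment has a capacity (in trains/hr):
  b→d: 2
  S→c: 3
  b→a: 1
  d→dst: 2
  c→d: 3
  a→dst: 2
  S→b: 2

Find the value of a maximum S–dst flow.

3

Augment S→b→a→dst: bottleneck 1. Total 1.
Augment S→b→d→dst: bottleneck 1. Total 2.
Augment S→c→d→dst: bottleneck 1. Total 3.
No augmenting path remains in the residual graph.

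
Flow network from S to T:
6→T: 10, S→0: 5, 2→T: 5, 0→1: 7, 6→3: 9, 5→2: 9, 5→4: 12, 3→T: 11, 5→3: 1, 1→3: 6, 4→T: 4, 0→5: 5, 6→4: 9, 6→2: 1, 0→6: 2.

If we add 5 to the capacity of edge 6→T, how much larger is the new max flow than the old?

Original max flow = 5.
Edge 6→T does not cross the min cut (source side {S}), so extra capacity there cannot help.
New max flow = 5. Increase = 0.

0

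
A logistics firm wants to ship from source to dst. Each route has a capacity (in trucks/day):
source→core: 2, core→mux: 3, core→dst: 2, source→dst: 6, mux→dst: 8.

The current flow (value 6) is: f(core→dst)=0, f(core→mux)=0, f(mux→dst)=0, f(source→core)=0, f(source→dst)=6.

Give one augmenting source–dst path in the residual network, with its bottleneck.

source→core→dst, bottleneck 2

Residual along source→core→dst: source→core: 2, core→dst: 2.
Bottleneck = min = 2.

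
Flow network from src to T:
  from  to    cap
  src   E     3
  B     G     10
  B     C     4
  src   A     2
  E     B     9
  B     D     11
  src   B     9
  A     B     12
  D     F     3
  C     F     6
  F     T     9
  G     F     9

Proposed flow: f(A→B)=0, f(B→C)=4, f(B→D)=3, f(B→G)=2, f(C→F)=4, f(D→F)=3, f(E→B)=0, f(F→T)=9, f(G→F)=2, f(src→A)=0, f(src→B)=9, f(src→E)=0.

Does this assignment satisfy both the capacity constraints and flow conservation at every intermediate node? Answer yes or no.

Every edge has 0 ≤ f(e) ≤ cap(e).
At each intermediate node, inflow equals outflow.

Yes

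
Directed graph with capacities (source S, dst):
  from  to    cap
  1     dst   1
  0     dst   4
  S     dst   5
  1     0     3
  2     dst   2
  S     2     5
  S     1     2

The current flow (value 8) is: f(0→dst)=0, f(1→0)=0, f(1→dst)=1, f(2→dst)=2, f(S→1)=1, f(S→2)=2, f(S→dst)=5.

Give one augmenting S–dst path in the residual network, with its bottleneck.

Residual along S→1→0→dst: S→1: 1, 1→0: 3, 0→dst: 4.
Bottleneck = min = 1.

S→1→0→dst, bottleneck 1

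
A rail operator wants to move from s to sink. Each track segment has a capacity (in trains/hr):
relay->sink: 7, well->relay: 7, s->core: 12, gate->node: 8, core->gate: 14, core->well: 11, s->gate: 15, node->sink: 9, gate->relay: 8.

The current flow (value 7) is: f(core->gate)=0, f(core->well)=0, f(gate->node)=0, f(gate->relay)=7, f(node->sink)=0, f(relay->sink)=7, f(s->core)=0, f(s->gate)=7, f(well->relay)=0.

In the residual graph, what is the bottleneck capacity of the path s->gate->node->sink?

8

Residual capacities along the path: s->gate: 8, gate->node: 8, node->sink: 9.
Minimum is 8.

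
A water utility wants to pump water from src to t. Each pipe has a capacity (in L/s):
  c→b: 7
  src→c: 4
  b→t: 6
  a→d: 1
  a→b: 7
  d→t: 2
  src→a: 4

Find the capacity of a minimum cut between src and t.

Max flow = 7 (via 3 augmenting paths).
In the residual at optimum, the set reachable from src is {a, b, c, src}.
Cut edges: a→d (cap 1), b→t (cap 6). Sum = 7.

7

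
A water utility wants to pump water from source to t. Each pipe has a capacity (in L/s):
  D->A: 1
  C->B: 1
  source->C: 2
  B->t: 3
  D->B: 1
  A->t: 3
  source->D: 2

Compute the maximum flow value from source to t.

3

Augment source->C->B->t: bottleneck 1. Total 1.
Augment source->D->B->t: bottleneck 1. Total 2.
Augment source->D->A->t: bottleneck 1. Total 3.
No augmenting path remains in the residual graph.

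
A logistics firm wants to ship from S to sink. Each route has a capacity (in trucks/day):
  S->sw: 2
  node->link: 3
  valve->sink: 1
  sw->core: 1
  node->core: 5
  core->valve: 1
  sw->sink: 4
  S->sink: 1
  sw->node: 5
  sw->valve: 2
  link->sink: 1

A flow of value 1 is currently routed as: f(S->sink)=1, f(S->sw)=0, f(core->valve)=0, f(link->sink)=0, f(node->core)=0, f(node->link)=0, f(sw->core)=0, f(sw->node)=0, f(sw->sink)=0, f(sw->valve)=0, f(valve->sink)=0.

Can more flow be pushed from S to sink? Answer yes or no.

Residual path S->sw->sink has bottleneck 2 > 0.
Pushing 2 along it raises the flow to 3, so the given flow is not maximum.

Yes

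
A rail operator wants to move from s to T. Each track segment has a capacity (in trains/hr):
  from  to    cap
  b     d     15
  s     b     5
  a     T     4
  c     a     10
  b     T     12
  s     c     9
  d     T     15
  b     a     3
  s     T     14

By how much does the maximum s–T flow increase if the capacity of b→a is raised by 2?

Original max flow = 23.
Edge b→a does not cross the min cut (source side {a, c, s}), so extra capacity there cannot help.
New max flow = 23. Increase = 0.

0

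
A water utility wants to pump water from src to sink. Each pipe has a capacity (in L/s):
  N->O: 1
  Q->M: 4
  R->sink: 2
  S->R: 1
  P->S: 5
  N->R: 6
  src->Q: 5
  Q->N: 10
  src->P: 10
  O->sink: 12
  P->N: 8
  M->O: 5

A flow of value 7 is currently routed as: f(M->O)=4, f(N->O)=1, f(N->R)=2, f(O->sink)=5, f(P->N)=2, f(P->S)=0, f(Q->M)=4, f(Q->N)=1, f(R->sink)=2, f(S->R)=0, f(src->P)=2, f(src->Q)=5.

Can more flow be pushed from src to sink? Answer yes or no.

Residual reachable from src: {N, P, Q, R, S, src}; sink is not reachable.
Saturated cut: Q->M, N->O, R->sink with total capacity 7 = current flow value. Flow is maximum.

No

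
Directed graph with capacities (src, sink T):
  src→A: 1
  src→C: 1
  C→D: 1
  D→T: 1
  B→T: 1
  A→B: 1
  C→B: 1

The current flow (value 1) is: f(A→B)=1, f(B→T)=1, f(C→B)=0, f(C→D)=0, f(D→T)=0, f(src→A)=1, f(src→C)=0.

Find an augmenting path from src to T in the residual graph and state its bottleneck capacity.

Residual along src→C→D→T: src→C: 1, C→D: 1, D→T: 1.
Bottleneck = min = 1.

src→C→D→T, bottleneck 1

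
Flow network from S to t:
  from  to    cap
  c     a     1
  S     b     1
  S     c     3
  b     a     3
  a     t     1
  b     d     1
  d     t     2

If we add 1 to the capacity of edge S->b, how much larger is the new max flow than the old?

Original max flow = 2.
Even with extra capacity on S->b, another cut of capacity 2 remains binding.
New max flow = 2. Increase = 0.

0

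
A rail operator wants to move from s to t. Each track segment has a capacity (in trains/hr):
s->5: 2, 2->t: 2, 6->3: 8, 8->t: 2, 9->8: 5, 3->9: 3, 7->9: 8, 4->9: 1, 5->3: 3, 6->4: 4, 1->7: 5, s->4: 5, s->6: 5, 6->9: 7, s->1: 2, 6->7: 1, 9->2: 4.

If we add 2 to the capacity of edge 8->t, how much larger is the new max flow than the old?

Original max flow = 4.
After raising cap(8->t), augmenting paths through that edge carry 2 more units.
New max flow = 6. Increase = 2.

2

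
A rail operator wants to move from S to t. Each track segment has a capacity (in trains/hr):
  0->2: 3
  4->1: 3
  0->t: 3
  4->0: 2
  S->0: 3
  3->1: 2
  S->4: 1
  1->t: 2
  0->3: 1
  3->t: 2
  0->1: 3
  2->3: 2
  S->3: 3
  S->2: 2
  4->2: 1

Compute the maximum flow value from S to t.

7

Augment S->0->t: bottleneck 3. Total 3.
Augment S->3->t: bottleneck 2. Total 5.
Augment S->4->1->t: bottleneck 1. Total 6.
Augment S->3->1->t: bottleneck 1. Total 7.
No augmenting path remains in the residual graph.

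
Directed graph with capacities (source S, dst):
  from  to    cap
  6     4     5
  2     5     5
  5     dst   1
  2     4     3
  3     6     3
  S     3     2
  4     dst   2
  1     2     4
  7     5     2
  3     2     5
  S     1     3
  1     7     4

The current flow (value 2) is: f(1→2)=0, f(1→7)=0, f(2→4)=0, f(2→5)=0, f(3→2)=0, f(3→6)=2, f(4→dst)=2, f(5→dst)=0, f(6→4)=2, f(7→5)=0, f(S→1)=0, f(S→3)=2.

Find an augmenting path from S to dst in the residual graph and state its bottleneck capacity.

S→1→2→5→dst, bottleneck 1

Residual along S→1→2→5→dst: S→1: 3, 1→2: 4, 2→5: 5, 5→dst: 1.
Bottleneck = min = 1.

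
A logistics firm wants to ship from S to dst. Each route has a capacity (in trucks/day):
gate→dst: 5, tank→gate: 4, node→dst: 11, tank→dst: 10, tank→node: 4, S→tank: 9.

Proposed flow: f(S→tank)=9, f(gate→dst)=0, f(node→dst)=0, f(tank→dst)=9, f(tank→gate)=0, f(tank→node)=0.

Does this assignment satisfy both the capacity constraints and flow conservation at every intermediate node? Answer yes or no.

Every edge has 0 ≤ f(e) ≤ cap(e).
At each intermediate node, inflow equals outflow.

Yes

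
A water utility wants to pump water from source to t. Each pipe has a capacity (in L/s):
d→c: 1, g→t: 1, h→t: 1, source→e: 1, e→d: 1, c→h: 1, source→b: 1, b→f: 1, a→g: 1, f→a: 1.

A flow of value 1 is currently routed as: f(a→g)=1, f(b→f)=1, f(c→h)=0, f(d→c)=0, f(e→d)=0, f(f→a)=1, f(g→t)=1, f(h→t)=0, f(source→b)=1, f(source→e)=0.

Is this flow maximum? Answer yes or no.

Residual path source→e→d→c→h→t has bottleneck 1 > 0.
Pushing 1 along it raises the flow to 2, so the given flow is not maximum.

No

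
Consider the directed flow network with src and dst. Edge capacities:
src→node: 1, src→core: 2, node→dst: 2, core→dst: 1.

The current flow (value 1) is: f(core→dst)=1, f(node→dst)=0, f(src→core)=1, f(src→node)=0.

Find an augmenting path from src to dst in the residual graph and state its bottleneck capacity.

Residual along src→node→dst: src→node: 1, node→dst: 2.
Bottleneck = min = 1.

src→node→dst, bottleneck 1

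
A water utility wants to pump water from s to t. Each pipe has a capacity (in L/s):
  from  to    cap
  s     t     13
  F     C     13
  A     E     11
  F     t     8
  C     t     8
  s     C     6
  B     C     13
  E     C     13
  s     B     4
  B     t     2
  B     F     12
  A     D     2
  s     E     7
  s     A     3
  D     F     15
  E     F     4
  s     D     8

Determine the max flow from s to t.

Augment s->t: bottleneck 13. Total 13.
Augment s->B->t: bottleneck 2. Total 15.
Augment s->C->t: bottleneck 6. Total 21.
Augment s->B->F->t: bottleneck 2. Total 23.
Augment s->D->F->t: bottleneck 6. Total 29.
Augment s->E->C->t: bottleneck 2. Total 31.
No augmenting path remains in the residual graph.

31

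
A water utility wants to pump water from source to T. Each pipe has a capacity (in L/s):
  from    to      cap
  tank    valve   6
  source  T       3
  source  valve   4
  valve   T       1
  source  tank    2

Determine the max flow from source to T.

4

Augment source→T: bottleneck 3. Total 3.
Augment source→valve→T: bottleneck 1. Total 4.
No augmenting path remains in the residual graph.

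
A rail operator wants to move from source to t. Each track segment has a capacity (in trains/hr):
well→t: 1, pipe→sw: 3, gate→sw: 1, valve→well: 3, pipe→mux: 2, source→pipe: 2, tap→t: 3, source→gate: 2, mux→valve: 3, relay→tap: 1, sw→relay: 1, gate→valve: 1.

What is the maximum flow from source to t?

Augment source→gate→valve→well→t: bottleneck 1. Total 1.
Augment source→pipe→sw→relay→tap→t: bottleneck 1. Total 2.
No augmenting path remains in the residual graph.

2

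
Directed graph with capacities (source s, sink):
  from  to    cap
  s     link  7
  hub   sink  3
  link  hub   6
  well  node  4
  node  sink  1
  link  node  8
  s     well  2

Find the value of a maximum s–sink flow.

4

Augment s->well->node->sink: bottleneck 1. Total 1.
Augment s->link->hub->sink: bottleneck 3. Total 4.
No augmenting path remains in the residual graph.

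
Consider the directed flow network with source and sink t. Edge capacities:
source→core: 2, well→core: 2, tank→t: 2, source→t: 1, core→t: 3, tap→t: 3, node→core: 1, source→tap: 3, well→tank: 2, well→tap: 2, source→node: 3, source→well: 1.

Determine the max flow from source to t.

8

Augment source→t: bottleneck 1. Total 1.
Augment source→tap→t: bottleneck 3. Total 4.
Augment source→core→t: bottleneck 2. Total 6.
Augment source→well→tank→t: bottleneck 1. Total 7.
Augment source→node→core→t: bottleneck 1. Total 8.
No augmenting path remains in the residual graph.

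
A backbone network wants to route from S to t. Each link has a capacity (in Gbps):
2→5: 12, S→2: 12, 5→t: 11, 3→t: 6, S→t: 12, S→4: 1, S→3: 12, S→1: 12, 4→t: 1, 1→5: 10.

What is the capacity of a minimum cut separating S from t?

30

Max flow = 30 (via 4 augmenting paths).
In the residual at optimum, the set reachable from S is {1, 2, 3, 5, S}.
Cut edges: S→4 (cap 1), S→t (cap 12), 3→t (cap 6), 5→t (cap 11). Sum = 30.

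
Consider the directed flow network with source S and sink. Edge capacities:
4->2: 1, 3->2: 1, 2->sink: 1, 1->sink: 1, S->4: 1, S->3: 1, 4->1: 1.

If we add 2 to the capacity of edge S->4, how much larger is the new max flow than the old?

Original max flow = 2.
Even with extra capacity on S->4, another cut of capacity 2 remains binding.
New max flow = 2. Increase = 0.

0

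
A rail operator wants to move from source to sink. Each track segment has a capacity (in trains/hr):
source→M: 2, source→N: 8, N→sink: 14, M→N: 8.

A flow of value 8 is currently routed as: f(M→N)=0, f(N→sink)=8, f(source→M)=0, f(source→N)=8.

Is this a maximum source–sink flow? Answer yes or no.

No

Residual path source→M→N→sink has bottleneck 2 > 0.
Pushing 2 along it raises the flow to 10, so the given flow is not maximum.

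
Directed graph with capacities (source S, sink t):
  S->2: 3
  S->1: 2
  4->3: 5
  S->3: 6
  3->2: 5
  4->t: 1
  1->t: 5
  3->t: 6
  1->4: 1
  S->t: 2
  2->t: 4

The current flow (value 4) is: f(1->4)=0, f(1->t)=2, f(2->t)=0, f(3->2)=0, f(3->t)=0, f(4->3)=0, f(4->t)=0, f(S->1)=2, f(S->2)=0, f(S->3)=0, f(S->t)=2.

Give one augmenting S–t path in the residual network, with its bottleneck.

S->3->t, bottleneck 6

Residual along S->3->t: S->3: 6, 3->t: 6.
Bottleneck = min = 6.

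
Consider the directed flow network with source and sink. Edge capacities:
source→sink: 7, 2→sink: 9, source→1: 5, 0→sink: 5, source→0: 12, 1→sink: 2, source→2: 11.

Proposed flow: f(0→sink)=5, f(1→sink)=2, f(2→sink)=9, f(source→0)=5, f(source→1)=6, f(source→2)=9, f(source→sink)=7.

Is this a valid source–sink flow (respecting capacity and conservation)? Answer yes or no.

Capacity violated on source→1: flow 6 > capacity 5.

No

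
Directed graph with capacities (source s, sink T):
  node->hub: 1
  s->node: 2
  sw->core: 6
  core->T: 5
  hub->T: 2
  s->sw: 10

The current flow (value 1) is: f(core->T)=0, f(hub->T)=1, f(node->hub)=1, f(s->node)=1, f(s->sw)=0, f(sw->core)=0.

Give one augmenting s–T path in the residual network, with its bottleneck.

Residual along s->sw->core->T: s->sw: 10, sw->core: 6, core->T: 5.
Bottleneck = min = 5.

s->sw->core->T, bottleneck 5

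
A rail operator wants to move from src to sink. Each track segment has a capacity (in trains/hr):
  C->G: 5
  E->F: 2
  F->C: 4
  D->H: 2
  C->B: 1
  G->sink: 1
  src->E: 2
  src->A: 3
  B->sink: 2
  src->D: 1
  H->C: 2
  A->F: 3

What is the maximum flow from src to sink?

Augment src->D->H->C->G->sink: bottleneck 1. Total 1.
Augment src->E->F->C->B->sink: bottleneck 1. Total 2.
No augmenting path remains in the residual graph.

2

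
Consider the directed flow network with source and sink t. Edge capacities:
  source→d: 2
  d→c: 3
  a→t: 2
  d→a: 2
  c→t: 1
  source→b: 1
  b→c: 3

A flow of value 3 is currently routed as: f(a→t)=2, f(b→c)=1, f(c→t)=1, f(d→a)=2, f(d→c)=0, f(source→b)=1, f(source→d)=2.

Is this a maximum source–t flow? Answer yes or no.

Yes

Residual reachable from source: {source}; t is not reachable.
Saturated cut: source→d, source→b with total capacity 3 = current flow value. Flow is maximum.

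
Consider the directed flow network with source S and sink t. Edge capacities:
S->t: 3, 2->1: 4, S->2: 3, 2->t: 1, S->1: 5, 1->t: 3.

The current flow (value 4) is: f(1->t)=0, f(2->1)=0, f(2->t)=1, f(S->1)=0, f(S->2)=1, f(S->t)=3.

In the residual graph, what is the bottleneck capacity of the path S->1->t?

Residual capacities along the path: S->1: 5, 1->t: 3.
Minimum is 3.

3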